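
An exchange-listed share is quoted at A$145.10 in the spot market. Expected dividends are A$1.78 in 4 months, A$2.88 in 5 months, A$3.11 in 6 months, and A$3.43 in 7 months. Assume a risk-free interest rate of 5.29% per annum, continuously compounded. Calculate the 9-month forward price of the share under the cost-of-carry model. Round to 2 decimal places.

A$139.61

PV(dividends) I = 1.78·e^(−0.0529·4/12) + 2.88·e^(−0.0529·5/12) + 3.11·e^(−0.0529·6/12) + 3.43·e^(−0.0529·7/12)
I = 1.7489 + 2.8172 + 3.0288 + 3.3258 = 10.9207
F = (S − I)·e^(rT) = (145.10 − 10.9207) · e^(0.0529·9/12)
= 134.1793 · e^0.039675 = 134.1793 × 1.040473 = A$139.61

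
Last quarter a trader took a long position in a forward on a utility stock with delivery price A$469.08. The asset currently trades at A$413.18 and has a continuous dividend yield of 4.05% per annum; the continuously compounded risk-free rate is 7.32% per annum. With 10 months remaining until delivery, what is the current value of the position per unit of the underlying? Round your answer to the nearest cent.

-A$41.85

Current fair forward for the remaining 10 months: F = S·e^((r − q)·T), (r − q) = 0.0732 − 0.0405 = 0.0327
F = 413.18 · e^(0.0327 × 10/12) = 413.18 × 1.027625 = 424.5941
Value of long forward = (F − K)·e^(−rT) = (424.5941 − 469.08) · e^(−0.0732·10/12)
= -44.4859 × 0.940823 = -41.85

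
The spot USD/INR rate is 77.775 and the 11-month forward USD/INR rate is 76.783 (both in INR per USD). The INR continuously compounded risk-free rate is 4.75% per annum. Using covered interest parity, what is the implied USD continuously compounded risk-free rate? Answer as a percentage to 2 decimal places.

F = S·e^((r_INR − r_USD)T) ⇒ r_USD = r_INR − ln(F/S)/T
ln(76.783/77.775) = -0.012837; /(11/12) = -0.014004
r_USD = 0.0475 + 0.014004 = 0.061504
r_USD = 6.15%

6.15%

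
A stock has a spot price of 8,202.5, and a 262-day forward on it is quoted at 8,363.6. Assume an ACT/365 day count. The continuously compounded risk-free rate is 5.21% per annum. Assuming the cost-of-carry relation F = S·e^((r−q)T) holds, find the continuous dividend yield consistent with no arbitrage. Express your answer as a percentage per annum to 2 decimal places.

2.50%

From F = S·e^((r−q)T): (r − q) = ln(F/S)/T
ln(8363.6/8202.5) = ln(1.019640) = 0.019450
(r − q) = 0.019450 / (262/365) = 0.027096
q = r − ln(F/S)/T = 0.0521 − 0.027096 = 0.025004
q = 2.50%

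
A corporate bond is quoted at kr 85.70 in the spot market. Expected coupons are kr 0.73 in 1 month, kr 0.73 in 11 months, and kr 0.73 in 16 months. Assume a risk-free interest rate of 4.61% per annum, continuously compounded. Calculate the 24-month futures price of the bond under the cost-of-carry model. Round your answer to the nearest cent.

PV(coupons) I = 0.73·e^(−0.0461·1/12) + 0.73·e^(−0.0461·11/12) + 0.73·e^(−0.0461·16/12)
I = 0.7272 + 0.6998 + 0.6865 = 2.1135
F = (S − I)·e^(rT) = (85.70 − 2.1135) · e^(0.0461·24/12)
= 83.5865 · e^0.092200 = 83.5865 × 1.096584 = kr 91.66

kr 91.66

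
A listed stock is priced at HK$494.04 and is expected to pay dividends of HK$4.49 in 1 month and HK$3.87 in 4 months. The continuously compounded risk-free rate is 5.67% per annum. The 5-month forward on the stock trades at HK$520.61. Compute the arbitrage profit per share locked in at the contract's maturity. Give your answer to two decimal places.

PV(dividends) I = 4.49·e^(−0.0567·1/12) + 3.87·e^(−0.0567·4/12) = 8.2664
Fair forward F* = (S − I)·e^(rT) = (494.04 − 8.2664)·e^0.023625 = 485.7736 × 1.023906 = 497.3865
Market HK$520.61 > fair 497.3865: forward overpriced → cash-and-carry (borrow at r, buy the stock and collect the dividends, short the forward).
Profit at T = |F_mkt − F*| = |520.61 − 497.3865| = HK$23.22 per share

HK$23.22 per share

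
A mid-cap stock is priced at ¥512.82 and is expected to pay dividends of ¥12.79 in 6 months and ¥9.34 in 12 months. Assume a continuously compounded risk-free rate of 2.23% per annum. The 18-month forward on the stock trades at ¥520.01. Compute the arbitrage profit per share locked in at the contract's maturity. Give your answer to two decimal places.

PV(dividends) I = 12.79·e^(−0.0223·6/12) + 9.34·e^(−0.0223·12/12) = 21.7822
Fair forward F* = (S − I)·e^(rT) = (512.82 − 21.7822)·e^0.033450 = 491.0378 × 1.034016 = 507.7409
Market ¥520.01 > fair 507.7409: forward overpriced → cash-and-carry (borrow at r, buy the stock and collect the dividends, short the forward).
Profit at T = |F_mkt − F*| = |520.01 − 507.7409| = ¥12.27 per share

¥12.27 per share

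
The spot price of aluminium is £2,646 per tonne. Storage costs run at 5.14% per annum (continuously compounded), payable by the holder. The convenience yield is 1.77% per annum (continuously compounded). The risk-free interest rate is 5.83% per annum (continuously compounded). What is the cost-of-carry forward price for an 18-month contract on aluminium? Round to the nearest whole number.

£3,038 per tonne

Net carry = r + u − y = 0.0583 + 0.0514 − 0.0177 = 0.0920
F = S·e^((r+u−y)T) = 2646 · e^(0.0920 × 18/12) = 2646 · e^0.138000
= 2646 × 1.147976 = £3,038 per tonne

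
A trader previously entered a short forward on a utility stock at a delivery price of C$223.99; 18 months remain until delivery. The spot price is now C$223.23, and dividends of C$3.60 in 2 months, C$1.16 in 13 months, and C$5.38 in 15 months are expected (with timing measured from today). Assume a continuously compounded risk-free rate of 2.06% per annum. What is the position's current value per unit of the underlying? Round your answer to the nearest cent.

PV(remaining dividends) I = 3.60·e^(−0.0206·2/12) + 1.16·e^(−0.0206·13/12) + 5.38·e^(−0.0206·15/12) = 9.9653
Current forward F = (S − I)·e^(rT) = (223.23 − 9.9653)·e^(0.0206·18/12) = 213.2647 × 1.031382 = 219.9574
Value (long) = (F − K)·e^(−rT) = (219.9574 − 223.99) × 0.969573 = -3.9099
Short position value = −(long value) = C$3.91

C$3.91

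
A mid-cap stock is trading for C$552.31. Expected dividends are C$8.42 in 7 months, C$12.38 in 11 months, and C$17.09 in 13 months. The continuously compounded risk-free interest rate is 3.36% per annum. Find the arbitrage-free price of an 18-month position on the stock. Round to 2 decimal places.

C$542.22

PV(dividends) I = 8.42·e^(−0.0336·7/12) + 12.38·e^(−0.0336·11/12) + 17.09·e^(−0.0336·13/12)
I = 8.2566 + 12.0045 + 16.4791 = 36.7402
F = (S − I)·e^(rT) = (552.31 − 36.7402) · e^(0.0336·18/12)
= 515.5698 · e^0.050400 = 515.5698 × 1.051692 = C$542.22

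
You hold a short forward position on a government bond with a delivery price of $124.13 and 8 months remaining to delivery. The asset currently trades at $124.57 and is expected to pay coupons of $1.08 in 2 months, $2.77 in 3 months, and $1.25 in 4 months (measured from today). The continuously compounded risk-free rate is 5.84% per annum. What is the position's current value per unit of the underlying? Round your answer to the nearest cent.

PV(remaining coupons) I = 1.08·e^(−0.0584·2/12) + 2.77·e^(−0.0584·3/12) + 1.25·e^(−0.0584·4/12) = 5.0253
Current forward F = (S − I)·e^(rT) = (124.57 − 5.0253)·e^(0.0584·8/12) = 119.5447 × 1.039701 = 124.2907
Value (long) = (F − K)·e^(−rT) = (124.2907 − 124.13) × 0.961815 = 0.1546
Short position value = −(long value) = -$0.15

-$0.15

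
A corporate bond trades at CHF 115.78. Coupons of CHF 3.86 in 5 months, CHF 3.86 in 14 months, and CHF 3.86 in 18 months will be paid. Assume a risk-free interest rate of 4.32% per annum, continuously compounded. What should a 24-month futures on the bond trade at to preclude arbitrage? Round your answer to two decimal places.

PV(coupons) I = 3.86·e^(−0.0432·5/12) + 3.86·e^(−0.0432·14/12) + 3.86·e^(−0.0432·18/12)
I = 3.7911 + 3.6703 + 3.6178 = 11.0792
F = (S − I)·e^(rT) = (115.78 − 11.0792) · e^(0.0432·24/12)
= 104.7008 · e^0.086400 = 104.7008 × 1.090242 = CHF 114.15

CHF 114.15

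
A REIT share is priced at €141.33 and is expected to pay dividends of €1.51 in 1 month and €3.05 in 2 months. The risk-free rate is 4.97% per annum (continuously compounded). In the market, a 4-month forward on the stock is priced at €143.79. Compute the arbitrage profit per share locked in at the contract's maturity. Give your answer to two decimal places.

PV(dividends) I = 1.51·e^(−0.0497·1/12) + 3.05·e^(−0.0497·2/12) = 4.5286
Fair forward F* = (S − I)·e^(rT) = (141.33 − 4.5286)·e^0.016567 = 136.8014 × 1.016705 = 139.0867
Market €143.79 > fair 139.0867: forward overpriced → cash-and-carry (borrow at r, buy the stock and collect the dividends, short the forward).
Profit at T = |F_mkt − F*| = |143.79 − 139.0867| = €4.70 per share

€4.70 per share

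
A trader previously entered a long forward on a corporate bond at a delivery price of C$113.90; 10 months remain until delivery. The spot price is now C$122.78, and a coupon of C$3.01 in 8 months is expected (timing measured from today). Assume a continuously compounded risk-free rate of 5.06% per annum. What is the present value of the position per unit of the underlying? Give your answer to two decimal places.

PV(remaining coupons) I = 3.01·e^(−0.0506·8/12) = 2.9102
Current forward F = (S − I)·e^(rT) = (122.78 − 2.9102)·e^(0.0506·10/12) = 119.8698 × 1.043068 = 125.0324
Value (long) = (F − K)·e^(−rT) = (125.0324 − 113.90) × 0.958710 = 10.6727
Value = C$10.67

C$10.67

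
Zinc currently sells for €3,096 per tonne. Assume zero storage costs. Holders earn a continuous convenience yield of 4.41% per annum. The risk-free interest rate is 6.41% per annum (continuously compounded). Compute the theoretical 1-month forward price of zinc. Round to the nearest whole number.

€3,101 per tonne

Net carry = r + u − y = 0.0641 + 0.0000 − 0.0441 = 0.0200
F = S·e^((r+u−y)T) = 3096 · e^(0.0200 × 1/12) = 3096 · e^0.001667
= 3096 × 1.001668 = €3,101 per tonne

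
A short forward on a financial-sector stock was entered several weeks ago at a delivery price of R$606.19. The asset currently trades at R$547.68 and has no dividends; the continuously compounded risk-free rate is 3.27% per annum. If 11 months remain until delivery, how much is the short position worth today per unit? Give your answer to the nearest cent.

R$40.61

Current fair forward for the remaining 11 months: F = S·e^(r·T), r = 0.0327
F = 547.68 · e^(0.0327 × 11/12) = 547.68 × 1.030429 = 564.3454
Value of long forward = (F − K)·e^(−rT) = (564.3454 − 606.19) · e^(−0.0327·11/12)
= -41.8446 × 0.970470 = -40.61
Short position value = −(long value) = R$40.61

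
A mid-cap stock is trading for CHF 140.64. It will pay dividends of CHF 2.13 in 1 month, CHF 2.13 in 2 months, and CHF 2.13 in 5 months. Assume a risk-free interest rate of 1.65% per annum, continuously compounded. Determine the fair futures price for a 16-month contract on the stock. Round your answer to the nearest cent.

PV(dividends) I = 2.13·e^(−0.0165·1/12) + 2.13·e^(−0.0165·2/12) + 2.13·e^(−0.0165·5/12)
I = 2.1271 + 2.1242 + 2.1154 = 6.3667
F = (S − I)·e^(rT) = (140.64 − 6.3667) · e^(0.0165·16/12)
= 134.2733 · e^0.022000 = 134.2733 × 1.022244 = CHF 137.26

CHF 137.26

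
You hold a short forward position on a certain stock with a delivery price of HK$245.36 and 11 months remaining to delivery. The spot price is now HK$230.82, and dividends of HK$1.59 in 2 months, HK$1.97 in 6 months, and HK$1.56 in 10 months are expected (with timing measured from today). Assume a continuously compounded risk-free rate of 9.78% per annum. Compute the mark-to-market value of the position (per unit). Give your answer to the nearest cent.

PV(remaining dividends) I = 1.59·e^(−0.0978·2/12) + 1.97·e^(−0.0978·6/12) + 1.56·e^(−0.0978·10/12) = 4.8782
Current forward F = (S − I)·e^(rT) = (230.82 − 4.8782)·e^(0.0978·11/12) = 225.9418 × 1.093791 = 247.1331
Value (long) = (F − K)·e^(−rT) = (247.1331 − 245.36) × 0.914251 = 1.6211
Short position value = −(long value) = -HK$1.62

-HK$1.62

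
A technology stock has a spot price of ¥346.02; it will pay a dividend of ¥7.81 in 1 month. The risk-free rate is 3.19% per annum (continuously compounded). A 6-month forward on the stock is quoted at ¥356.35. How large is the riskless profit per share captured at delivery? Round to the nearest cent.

¥12.68 per share

PV(dividends) I = 7.81·e^(−0.0319·1/12) = 7.7893
Fair forward F* = (S − I)·e^(rT) = (346.02 − 7.7893)·e^0.015950 = 338.2307 × 1.016078 = 343.6688
Market ¥356.35 > fair 343.6688: forward overpriced → cash-and-carry (borrow at r, buy the stock and collect the dividends, short the forward).
Profit at T = |F_mkt − F*| = |356.35 − 343.6688| = ¥12.68 per share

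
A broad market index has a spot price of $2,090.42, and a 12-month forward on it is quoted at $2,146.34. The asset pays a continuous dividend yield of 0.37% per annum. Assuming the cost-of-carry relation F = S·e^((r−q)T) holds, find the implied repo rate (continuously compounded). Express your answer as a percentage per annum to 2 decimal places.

From F = S·e^((r−q)T): (r − q) = ln(F/S)/T
ln(2146.34/2090.42) = ln(1.026751) = 0.026399
(r − q) = 0.026399 / (12/12) = 0.026399
r = ln(F/S)/T + q = 0.026399 + 0.0037 = 0.030099
r = 3.01%

3.01%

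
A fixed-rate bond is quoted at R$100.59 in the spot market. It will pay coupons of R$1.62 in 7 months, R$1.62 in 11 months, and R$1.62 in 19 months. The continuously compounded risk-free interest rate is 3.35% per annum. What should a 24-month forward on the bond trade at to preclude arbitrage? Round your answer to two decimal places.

PV(coupons) I = 1.62·e^(−0.0335·7/12) + 1.62·e^(−0.0335·11/12) + 1.62·e^(−0.0335·19/12)
I = 1.5886 + 1.5710 + 1.5363 = 4.6959
F = (S − I)·e^(rT) = (100.59 − 4.6959) · e^(0.0335·24/12)
= 95.8941 · e^0.067000 = 95.8941 × 1.069295 = R$102.54

R$102.54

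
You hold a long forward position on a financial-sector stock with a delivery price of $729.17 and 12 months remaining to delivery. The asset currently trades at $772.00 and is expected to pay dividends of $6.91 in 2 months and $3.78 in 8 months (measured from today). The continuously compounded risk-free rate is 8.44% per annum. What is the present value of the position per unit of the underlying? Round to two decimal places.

PV(remaining dividends) I = 6.91·e^(−0.0844·2/12) + 3.78·e^(−0.0844·8/12) = 10.3867
Current forward F = (S − I)·e^(rT) = (772.00 − 10.3867)·e^(0.0844·12/12) = 761.6133 × 1.088064 = 828.6840
Value (long) = (F − K)·e^(−rT) = (828.6840 − 729.17) × 0.919064 = 91.4597
Value = $91.46

$91.46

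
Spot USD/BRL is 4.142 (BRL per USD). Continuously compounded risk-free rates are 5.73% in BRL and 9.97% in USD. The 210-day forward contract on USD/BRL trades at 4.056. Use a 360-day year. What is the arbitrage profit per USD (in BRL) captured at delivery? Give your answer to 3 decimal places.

Fair forward: F* = S·e^(carry·T), with carry = (r_BRL − r_USD) = 0.0573 − 0.0997 = -0.0424
F* = 4.142 · e^(-0.0424 × 210/360) = 4.142 · e^-0.024733 = 4.142 × 0.975570 = 4.0408
Market 4.056 > fair 4.0408: forward overpriced → cash-and-carry (buy spot, short the forward).
At maturity, profit = |F_mkt − F*| = |4.056 − 4.0408| = 0.015 per USD (in BRL)

0.015 per USD (in BRL)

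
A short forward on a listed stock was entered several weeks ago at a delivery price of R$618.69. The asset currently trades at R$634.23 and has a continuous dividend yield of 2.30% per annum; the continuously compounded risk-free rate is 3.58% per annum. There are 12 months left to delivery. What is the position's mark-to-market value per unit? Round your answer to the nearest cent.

-R$22.88

Current fair forward for the remaining 12 months: F = S·e^((r − q)·T), (r − q) = 0.0358 − 0.0230 = 0.0128
F = 634.23 · e^(0.0128 × 12/12) = 634.23 × 1.012882 = 642.4002
Value of long forward = (F − K)·e^(−rT) = (642.4002 − 618.69) · e^(−0.0358·12/12)
= 23.7102 × 0.964833 = 22.88
Short position value = −(long value) = -R$22.88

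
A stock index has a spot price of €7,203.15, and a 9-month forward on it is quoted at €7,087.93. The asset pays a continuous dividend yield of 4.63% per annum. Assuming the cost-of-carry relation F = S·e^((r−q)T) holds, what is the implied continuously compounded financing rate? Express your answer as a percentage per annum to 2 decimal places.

From F = S·e^((r−q)T): (r − q) = ln(F/S)/T
ln(7087.93/7203.15) = ln(0.984004) = -0.016125
(r − q) = -0.016125 / (9/12) = -0.021500
r = ln(F/S)/T + q = -0.021500 + 0.0463 = 0.024800
r = 2.48%

2.48%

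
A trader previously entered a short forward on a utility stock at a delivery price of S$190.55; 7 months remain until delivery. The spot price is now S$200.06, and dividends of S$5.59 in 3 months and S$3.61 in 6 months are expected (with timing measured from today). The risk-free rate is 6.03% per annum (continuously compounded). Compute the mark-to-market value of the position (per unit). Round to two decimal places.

PV(remaining dividends) I = 5.59·e^(−0.0603·3/12) + 3.61·e^(−0.0603·6/12) = 9.0091
Current forward F = (S − I)·e^(rT) = (200.06 − 9.0091)·e^(0.0603·7/12) = 191.0509 × 1.035801 = 197.8907
Value (long) = (F − K)·e^(−rT) = (197.8907 − 190.55) × 0.965436 = 7.0870
Short position value = −(long value) = -S$7.09

-S$7.09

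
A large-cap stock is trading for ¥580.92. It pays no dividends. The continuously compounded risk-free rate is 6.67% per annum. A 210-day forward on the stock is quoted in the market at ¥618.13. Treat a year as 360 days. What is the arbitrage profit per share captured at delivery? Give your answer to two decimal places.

¥14.16 per share

Fair forward: F* = S·e^(carry·T), with carry = r = 0.0667
F* = 580.92 · e^(0.0667 × 210/360) = 580.92 · e^0.038908 = 580.92 × 1.039675 = ¥603.9680
Market ¥618.13 > fair ¥603.9680: forward overpriced → cash-and-carry (buy spot, short the forward).
At maturity, profit = |F_mkt − F*| = |618.13 − 603.9680| = ¥14.16 per share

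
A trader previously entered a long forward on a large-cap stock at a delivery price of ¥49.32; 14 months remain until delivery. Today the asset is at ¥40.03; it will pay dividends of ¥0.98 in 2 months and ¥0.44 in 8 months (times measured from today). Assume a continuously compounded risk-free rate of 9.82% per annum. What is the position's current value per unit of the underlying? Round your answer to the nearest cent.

PV(remaining dividends) I = 0.98·e^(−0.0982·2/12) + 0.44·e^(−0.0982·8/12) = 1.3762
Current forward F = (S − I)·e^(rT) = (40.03 − 1.3762)·e^(0.0982·14/12) = 38.6538 × 1.121387 = 43.3459
Value (long) = (F − K)·e^(−rT) = (43.3459 − 49.32) × 0.891752 = -5.3274
Value = -¥5.33

-¥5.33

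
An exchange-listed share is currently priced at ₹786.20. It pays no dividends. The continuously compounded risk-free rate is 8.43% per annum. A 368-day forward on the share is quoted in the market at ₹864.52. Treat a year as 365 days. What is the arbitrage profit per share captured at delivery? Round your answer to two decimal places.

₹8.58 per share

Fair forward: F* = S·e^(carry·T), with carry = r = 0.0843
F* = 786.20 · e^(0.0843 × 368/365) = 786.20 · e^0.084993 = 786.20 × 1.088709 = ₹855.9430
Market ₹864.52 > fair ₹855.9430: forward overpriced → cash-and-carry (buy spot, short the forward).
At maturity, profit = |F_mkt − F*| = |864.52 − 855.9430| = ₹8.58 per share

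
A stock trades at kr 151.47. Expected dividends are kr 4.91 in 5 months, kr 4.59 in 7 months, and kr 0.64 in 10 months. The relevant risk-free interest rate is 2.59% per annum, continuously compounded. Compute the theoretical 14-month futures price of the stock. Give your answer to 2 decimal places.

kr 145.81

PV(dividends) I = 4.91·e^(−0.0259·5/12) + 4.59·e^(−0.0259·7/12) + 0.64·e^(−0.0259·10/12)
I = 4.8573 + 4.5212 + 0.6263 = 10.0048
F = (S − I)·e^(rT) = (151.47 − 10.0048) · e^(0.0259·14/12)
= 141.4652 · e^0.030217 = 141.4652 × 1.030678 = kr 145.81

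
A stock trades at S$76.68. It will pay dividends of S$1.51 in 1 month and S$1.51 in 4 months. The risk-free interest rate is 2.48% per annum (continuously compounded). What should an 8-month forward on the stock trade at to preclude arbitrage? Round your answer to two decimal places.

S$74.90

PV(dividends) I = 1.51·e^(−0.0248·1/12) + 1.51·e^(−0.0248·4/12)
I = 1.5069 + 1.4976 = 3.0045
F = (S − I)·e^(rT) = (76.68 − 3.0045) · e^(0.0248·8/12)
= 73.6755 · e^0.016533 = 73.6755 × 1.016670 = S$74.90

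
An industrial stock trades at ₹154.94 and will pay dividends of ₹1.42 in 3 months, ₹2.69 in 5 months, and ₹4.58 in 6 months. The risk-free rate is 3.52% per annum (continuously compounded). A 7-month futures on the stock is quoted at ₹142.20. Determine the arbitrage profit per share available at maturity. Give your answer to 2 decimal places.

PV(dividends) I = 1.42·e^(−0.0352·3/12) + 2.69·e^(−0.0352·5/12) + 4.58·e^(−0.0352·6/12) = 8.5585
Fair futures F* = (S − I)·e^(rT) = (154.94 − 8.5585)·e^0.020533 = 146.3815 × 1.020745 = 149.4182
Market ₹142.20 < fair 149.4182: forward underpriced → reverse cash-and-carry (short the stock, invest proceeds at r, pay the dividends, go long the forward).
Profit at T = |F_mkt − F*| = |142.20 − 149.4182| = ₹7.22 per share

₹7.22 per share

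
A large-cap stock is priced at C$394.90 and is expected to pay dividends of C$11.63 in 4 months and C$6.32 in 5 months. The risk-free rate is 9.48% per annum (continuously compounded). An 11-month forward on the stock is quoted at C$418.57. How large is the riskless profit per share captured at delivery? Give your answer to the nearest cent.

PV(dividends) I = 11.63·e^(−0.0948·4/12) + 6.32·e^(−0.0948·5/12) = 17.3435
Fair forward F* = (S − I)·e^(rT) = (394.90 − 17.3435)·e^0.086900 = 377.5565 × 1.090788 = 411.8341
Market C$418.57 > fair 411.8341: forward overpriced → cash-and-carry (borrow at r, buy the stock and collect the dividends, short the forward).
Profit at T = |F_mkt − F*| = |418.57 − 411.8341| = C$6.74 per share

C$6.74 per share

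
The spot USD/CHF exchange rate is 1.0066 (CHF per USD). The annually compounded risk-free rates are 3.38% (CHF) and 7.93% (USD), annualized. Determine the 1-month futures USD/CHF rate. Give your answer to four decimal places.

1.0030

By covered interest parity, F = S · (1+r_CHF)^T / (1+r_USD)^T
= 1.0066 × 1.002774 / 1.006380 = 1.0066 × 0.996417
F = 1.0030 CHF per USD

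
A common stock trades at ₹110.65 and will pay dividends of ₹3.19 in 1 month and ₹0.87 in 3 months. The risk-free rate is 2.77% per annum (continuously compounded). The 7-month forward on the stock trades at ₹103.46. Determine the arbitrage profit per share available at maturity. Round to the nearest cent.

PV(dividends) I = 3.19·e^(−0.0277·1/12) + 0.87·e^(−0.0277·3/12) = 4.0466
Fair forward F* = (S − I)·e^(rT) = (110.65 − 4.0466)·e^0.016158 = 106.6034 × 1.016289 = 108.3399
Market ₹103.46 < fair 108.3399: forward underpriced → reverse cash-and-carry (short the stock, invest proceeds at r, pay the dividends, go long the forward).
Profit at T = |F_mkt − F*| = |103.46 − 108.3399| = ₹4.88 per share

₹4.88 per share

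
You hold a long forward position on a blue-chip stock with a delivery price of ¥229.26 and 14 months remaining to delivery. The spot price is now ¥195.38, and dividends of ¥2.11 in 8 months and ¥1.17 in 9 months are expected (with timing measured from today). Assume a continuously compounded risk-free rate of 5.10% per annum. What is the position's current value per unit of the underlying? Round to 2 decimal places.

PV(remaining dividends) I = 2.11·e^(−0.0510·8/12) + 1.17·e^(−0.0510·9/12) = 3.1656
Current forward F = (S − I)·e^(rT) = (195.38 − 3.1656)·e^(0.0510·14/12) = 192.2144 × 1.061306 = 203.9983
Value (long) = (F − K)·e^(−rT) = (203.9983 − 229.26) × 0.942236 = -23.8025
Value = -¥23.80

-¥23.80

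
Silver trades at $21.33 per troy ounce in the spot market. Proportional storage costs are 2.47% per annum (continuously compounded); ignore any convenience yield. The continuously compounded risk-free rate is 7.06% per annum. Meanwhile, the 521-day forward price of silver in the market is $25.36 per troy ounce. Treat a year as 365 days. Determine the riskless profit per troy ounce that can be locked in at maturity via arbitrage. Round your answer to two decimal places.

$0.92 per troy ounce

Fair forward: F* = S·e^(carry·T), with carry = (r + u) = 0.0706 + 0.0247 = 0.0953
F* = 21.33 · e^(0.0953 × 521/365) = 21.33 · e^0.136031 = 21.33 × 1.145717 = $24.4381
Market $25.36 > fair $24.4381: forward overpriced → cash-and-carry (buy spot, short the forward).
At maturity, profit = |F_mkt − F*| = |25.36 − 24.4381| = $0.92 per troy ounce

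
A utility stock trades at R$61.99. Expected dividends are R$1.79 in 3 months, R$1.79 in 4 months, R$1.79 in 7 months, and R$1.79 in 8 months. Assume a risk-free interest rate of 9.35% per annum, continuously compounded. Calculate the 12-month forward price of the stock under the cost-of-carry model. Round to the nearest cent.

R$60.53

PV(dividends) I = 1.79·e^(−0.0935·3/12) + 1.79·e^(−0.0935·4/12) + 1.79·e^(−0.0935·7/12) + 1.79·e^(−0.0935·8/12)
I = 1.7486 + 1.7351 + 1.6950 + 1.6818 = 6.8605
F = (S − I)·e^(rT) = (61.99 − 6.8605) · e^(0.0935·12/12)
= 55.1295 · e^0.093500 = 55.1295 × 1.098011 = R$60.53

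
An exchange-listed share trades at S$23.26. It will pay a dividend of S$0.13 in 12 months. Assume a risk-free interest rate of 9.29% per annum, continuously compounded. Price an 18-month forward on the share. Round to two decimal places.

S$26.60

PV(dividends) I = 0.13·e^(−0.0929·12/12)
I = 0.1185
F = (S − I)·e^(rT) = (23.26 − 0.1185) · e^(0.0929·18/12)
= 23.1415 · e^0.139350 = 23.1415 × 1.149526 = S$26.60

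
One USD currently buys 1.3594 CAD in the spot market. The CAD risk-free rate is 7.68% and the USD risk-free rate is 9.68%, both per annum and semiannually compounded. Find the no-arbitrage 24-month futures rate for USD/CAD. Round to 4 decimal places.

1.3083

By covered interest parity, F = S · (1+r_CAD/2)^(2T) / (1+r_USD/2)^(2T)
= 1.3594 × 1.162676 / 1.208114 = 1.3594 × 0.962389
F = 1.3083 CAD per USD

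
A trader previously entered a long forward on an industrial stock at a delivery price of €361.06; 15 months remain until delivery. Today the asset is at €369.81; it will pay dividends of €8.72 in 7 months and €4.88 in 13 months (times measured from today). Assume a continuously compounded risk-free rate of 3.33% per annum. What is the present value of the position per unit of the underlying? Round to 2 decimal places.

€10.21

PV(remaining dividends) I = 8.72·e^(−0.0333·7/12) + 4.88·e^(−0.0333·13/12) = 13.2593
Current forward F = (S − I)·e^(rT) = (369.81 − 13.2593)·e^(0.0333·15/12) = 356.5507 × 1.042503 = 371.7052
Value (long) = (F − K)·e^(−rT) = (371.7052 − 361.06) × 0.959229 = 10.2112
Value = €10.21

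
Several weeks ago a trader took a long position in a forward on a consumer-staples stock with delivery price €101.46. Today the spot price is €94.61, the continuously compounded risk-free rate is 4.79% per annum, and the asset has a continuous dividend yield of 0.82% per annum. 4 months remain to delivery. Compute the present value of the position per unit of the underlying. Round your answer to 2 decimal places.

Current fair forward for the remaining 4 months: F = S·e^((r − q)·T), (r − q) = 0.0479 − 0.0082 = 0.0397
F = 94.61 · e^(0.0397 × 4/12) = 94.61 × 1.013321 = 95.8703
Value of long forward = (F − K)·e^(−rT) = (95.8703 − 101.46) · e^(−0.0479·4/12)
= -5.5897 × 0.984160 = -5.50

-€5.50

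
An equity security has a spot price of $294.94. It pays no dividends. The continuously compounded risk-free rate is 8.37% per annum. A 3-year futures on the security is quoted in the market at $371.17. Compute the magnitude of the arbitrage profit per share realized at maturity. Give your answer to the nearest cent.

Fair futures: F* = S·e^(carry·T), with carry = r = 0.0837
F* = 294.94 · e^(0.0837 × 3) = 294.94 · e^0.251100 = 294.94 × 1.285439 = $379.1274
Market $371.17 < fair $379.1274: forward underpriced → reverse cash-and-carry (short spot, go long the forward).
At maturity, profit = |F_mkt − F*| = |371.17 − 379.1274| = $7.96 per share

$7.96 per share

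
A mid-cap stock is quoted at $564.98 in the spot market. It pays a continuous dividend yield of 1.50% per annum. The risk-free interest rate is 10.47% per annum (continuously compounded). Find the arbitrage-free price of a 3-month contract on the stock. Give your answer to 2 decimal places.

F = S·e^((r − q)T) = 564.98 · e^((0.1047 − 0.0150) × 3/12)
= 564.98 · e^0.022425 = 564.98 × 1.022678
F = $577.79

$577.79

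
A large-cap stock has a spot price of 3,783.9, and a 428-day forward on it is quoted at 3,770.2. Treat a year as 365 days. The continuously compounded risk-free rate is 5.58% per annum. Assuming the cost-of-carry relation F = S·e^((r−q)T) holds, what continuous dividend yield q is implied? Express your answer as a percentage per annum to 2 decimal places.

5.89%

From F = S·e^((r−q)T): (r − q) = ln(F/S)/T
ln(3770.2/3783.9) = ln(0.996379) = -0.003628
(r − q) = -0.003628 / (428/365) = -0.003094
q = r − ln(F/S)/T = 0.0558 + 0.003094 = 0.058894
q = 5.89%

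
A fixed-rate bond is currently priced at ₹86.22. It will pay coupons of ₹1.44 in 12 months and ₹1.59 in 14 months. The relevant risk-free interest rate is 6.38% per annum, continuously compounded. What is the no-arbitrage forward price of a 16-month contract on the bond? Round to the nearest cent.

₹90.80

PV(coupons) I = 1.44·e^(−0.0638·12/12) + 1.59·e^(−0.0638·14/12)
I = 1.3510 + 1.4759 = 2.8269
F = (S − I)·e^(rT) = (86.22 − 2.8269) · e^(0.0638·16/12)
= 83.3931 · e^0.085067 = 83.3931 × 1.088790 = ₹90.80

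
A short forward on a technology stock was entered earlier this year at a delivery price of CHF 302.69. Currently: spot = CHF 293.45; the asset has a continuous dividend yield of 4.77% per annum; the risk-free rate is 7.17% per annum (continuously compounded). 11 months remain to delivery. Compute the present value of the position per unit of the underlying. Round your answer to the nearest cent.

CHF 2.54

Current fair forward for the remaining 11 months: F = S·e^((r − q)·T), (r − q) = 0.0717 − 0.0477 = 0.0240
F = 293.45 · e^(0.0240 × 11/12) = 293.45 × 1.022244 = 299.9775
Value of long forward = (F − K)·e^(−rT) = (299.9775 − 302.69) · e^(−0.0717·11/12)
= -2.7125 × 0.936388 = -2.54
Short position value = −(long value) = CHF 2.54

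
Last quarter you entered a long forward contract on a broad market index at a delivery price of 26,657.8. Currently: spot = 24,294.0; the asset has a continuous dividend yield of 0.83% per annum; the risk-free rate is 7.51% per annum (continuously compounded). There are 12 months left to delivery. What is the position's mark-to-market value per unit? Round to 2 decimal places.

Current fair forward for the remaining 12 months: F = S·e^((r − q)·T), (r − q) = 0.0751 − 0.0083 = 0.0668
F = 24294.0 · e^(0.0668 × 12/12) = 24294.0 × 1.06908164 = 25972.2694
Value of long forward = (F − K)·e^(−rT) = (25972.2694 − 26657.8) · e^(−0.0751·12/12)
= -685.5306 × 0.92765072 = -635.93

-635.93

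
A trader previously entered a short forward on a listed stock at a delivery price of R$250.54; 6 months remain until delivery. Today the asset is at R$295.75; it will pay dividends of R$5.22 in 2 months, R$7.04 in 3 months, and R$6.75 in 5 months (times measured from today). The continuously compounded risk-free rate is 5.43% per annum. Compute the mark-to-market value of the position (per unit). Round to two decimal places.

PV(remaining dividends) I = 5.22·e^(−0.0543·2/12) + 7.04·e^(−0.0543·3/12) + 6.75·e^(−0.0543·5/12) = 18.7170
Current forward F = (S − I)·e^(rT) = (295.75 − 18.7170)·e^(0.0543·6/12) = 277.0330 × 1.027522 = 284.6575
Value (long) = (F − K)·e^(−rT) = (284.6575 − 250.54) × 0.973215 = 33.2037
Short position value = −(long value) = -R$33.20

-R$33.20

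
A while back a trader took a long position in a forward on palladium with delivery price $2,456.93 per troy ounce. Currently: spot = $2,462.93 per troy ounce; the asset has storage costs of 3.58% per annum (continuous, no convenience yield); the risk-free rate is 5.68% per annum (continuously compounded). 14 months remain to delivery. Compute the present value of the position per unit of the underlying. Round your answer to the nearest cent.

Current fair forward for the remaining 14 months: F = S·e^((r + u)·T), (r + u) = 0.0568 + 0.0358 = 0.0926
F = 2462.93 · e^(0.0926 × 14/12) = 2462.93 × 1.11408488 = 2743.9131
Value of long forward = (F − K)·e^(−rT) = (2743.9131 − 2456.93) · e^(−0.0568·14/12)
= 286.9831 × 0.93588126 = 268.58

$268.58 per troy ounce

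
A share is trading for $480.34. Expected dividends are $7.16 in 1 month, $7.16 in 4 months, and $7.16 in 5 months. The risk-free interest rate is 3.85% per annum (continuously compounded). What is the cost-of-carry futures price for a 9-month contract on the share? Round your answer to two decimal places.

$472.54

PV(dividends) I = 7.16·e^(−0.0385·1/12) + 7.16·e^(−0.0385·4/12) + 7.16·e^(−0.0385·5/12)
I = 7.1371 + 7.0687 + 7.0461 = 21.2519
F = (S − I)·e^(rT) = (480.34 − 21.2519) · e^(0.0385·9/12)
= 459.0881 · e^0.028875 = 459.0881 × 1.029296 = $472.54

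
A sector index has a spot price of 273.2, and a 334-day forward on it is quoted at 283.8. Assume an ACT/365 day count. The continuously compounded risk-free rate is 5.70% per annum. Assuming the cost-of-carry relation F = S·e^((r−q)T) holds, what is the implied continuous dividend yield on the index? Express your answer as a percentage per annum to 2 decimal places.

1.54%

From F = S·e^((r−q)T): (r − q) = ln(F/S)/T
ln(283.8/273.2) = ln(1.038799) = 0.038065
(r − q) = 0.038065 / (334/365) = 0.041598
q = r − ln(F/S)/T = 0.0570 − 0.041598 = 0.015402
q = 1.54%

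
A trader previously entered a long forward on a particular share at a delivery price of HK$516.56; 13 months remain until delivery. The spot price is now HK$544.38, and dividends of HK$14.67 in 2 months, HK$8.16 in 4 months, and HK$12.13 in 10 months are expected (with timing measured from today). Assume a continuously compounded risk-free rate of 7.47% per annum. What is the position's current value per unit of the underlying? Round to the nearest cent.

PV(remaining dividends) I = 14.67·e^(−0.0747·2/12) + 8.16·e^(−0.0747·4/12) + 12.13·e^(−0.0747·10/12) = 33.8457
Current forward F = (S − I)·e^(rT) = (544.38 − 33.8457)·e^(0.0747·13/12) = 510.5343 × 1.084290 = 553.5672
Value (long) = (F − K)·e^(−rT) = (553.5672 − 516.56) × 0.922263 = 34.1304
Value = HK$34.13

HK$34.13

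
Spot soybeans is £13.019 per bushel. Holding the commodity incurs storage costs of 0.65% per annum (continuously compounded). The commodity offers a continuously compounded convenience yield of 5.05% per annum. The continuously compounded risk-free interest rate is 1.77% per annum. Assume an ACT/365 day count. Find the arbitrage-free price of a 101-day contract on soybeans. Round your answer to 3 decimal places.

Net carry = r + u − y = 0.0177 + 0.0065 − 0.0505 = -0.0263
F = S·e^((r+u−y)T) = 13.019 · e^(-0.0263 × 101/365) = 13.019 · e^-0.007278
= 13.019 × 0.992748 = £12.925 per bushel

£12.925 per bushel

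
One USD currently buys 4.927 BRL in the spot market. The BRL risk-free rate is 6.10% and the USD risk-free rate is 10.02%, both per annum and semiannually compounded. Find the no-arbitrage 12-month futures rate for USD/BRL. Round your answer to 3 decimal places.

By covered interest parity, F = S · (1+r_BRL/2)^(2T) / (1+r_USD/2)^(2T)
= 4.927 × 1.061930 / 1.102710 = 4.927 × 0.963018
F = 4.745 BRL per USD

4.745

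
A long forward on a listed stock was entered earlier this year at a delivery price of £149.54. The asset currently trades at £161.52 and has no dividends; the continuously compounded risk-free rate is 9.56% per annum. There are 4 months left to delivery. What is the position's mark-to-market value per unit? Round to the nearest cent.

£16.67

Current fair forward for the remaining 4 months: F = S·e^(r·T), r = 0.0956
F = 161.52 · e^(0.0956 × 4/12) = 161.52 × 1.032380 = 166.7500
Value of long forward = (F − K)·e^(−rT) = (166.7500 − 149.54) · e^(−0.0956·4/12)
= 17.2100 × 0.968636 = 16.67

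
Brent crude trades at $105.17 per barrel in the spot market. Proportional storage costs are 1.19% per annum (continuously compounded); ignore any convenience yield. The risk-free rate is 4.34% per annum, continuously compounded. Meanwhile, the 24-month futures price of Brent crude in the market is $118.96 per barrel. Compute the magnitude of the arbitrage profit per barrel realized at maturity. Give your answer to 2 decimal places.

Fair futures: F* = S·e^(carry·T), with carry = (r + u) = 0.0434 + 0.0119 = 0.0553
F* = 105.17 · e^(0.0553 × 24/12) = 105.17 · e^0.110600 = 105.17 × 1.116948 = $117.4694
Market $118.96 > fair $117.4694: forward overpriced → cash-and-carry (buy spot, short the forward).
At maturity, profit = |F_mkt − F*| = |118.96 − 117.4694| = $1.49 per barrel

$1.49 per barrel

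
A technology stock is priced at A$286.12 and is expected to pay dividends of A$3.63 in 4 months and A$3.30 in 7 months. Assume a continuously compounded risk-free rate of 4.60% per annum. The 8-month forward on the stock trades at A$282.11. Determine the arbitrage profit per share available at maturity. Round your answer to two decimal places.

PV(dividends) I = 3.63·e^(−0.0460·4/12) + 3.30·e^(−0.0460·7/12) = 6.7874
Fair forward F* = (S − I)·e^(rT) = (286.12 − 6.7874)·e^0.030667 = 279.3326 × 1.031142 = 288.0316
Market A$282.11 < fair 288.0316: forward underpriced → reverse cash-and-carry (short the stock, invest proceeds at r, pay the dividends, go long the forward).
Profit at T = |F_mkt − F*| = |282.11 − 288.0316| = A$5.92 per share

A$5.92 per share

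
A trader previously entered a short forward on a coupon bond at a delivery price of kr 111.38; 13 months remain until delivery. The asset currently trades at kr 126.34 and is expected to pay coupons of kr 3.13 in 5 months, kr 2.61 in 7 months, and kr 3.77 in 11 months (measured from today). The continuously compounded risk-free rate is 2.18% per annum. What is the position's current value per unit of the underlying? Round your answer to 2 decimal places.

-kr 8.19

PV(remaining coupons) I = 3.13·e^(−0.0218·5/12) + 2.61·e^(−0.0218·7/12) + 3.77·e^(−0.0218·11/12) = 9.3741
Current forward F = (S − I)·e^(rT) = (126.34 − 9.3741)·e^(0.0218·13/12) = 116.9659 × 1.023898 = 119.7612
Value (long) = (F − K)·e^(−rT) = (119.7612 − 111.38) × 0.976660 = 8.1856
Short position value = −(long value) = -kr 8.19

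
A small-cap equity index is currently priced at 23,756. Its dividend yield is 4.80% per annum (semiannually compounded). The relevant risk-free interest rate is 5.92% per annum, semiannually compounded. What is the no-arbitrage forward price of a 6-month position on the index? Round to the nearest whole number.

23,886

F = S · (1+r/2)^(2T) / (1+q/2)^(2T)
= 23756 × 1.029600 / 1.024000 = 23756 × 1.005469
F = 23,886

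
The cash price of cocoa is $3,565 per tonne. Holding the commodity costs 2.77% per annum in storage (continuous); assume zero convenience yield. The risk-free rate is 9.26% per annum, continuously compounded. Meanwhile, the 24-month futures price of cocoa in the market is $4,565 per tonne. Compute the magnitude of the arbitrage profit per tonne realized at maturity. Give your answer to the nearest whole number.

Fair futures: F* = S·e^(carry·T), with carry = (r + u) = 0.0926 + 0.0277 = 0.1203
F* = 3565 · e^(0.1203 × 24/12) = 3565 · e^0.240600 = 3565 × 1.272012 = $4534.7228
Market $4565 > fair $4534.7228: forward overpriced → cash-and-carry (buy spot, short the forward).
At maturity, profit = |F_mkt − F*| = |4565 − 4534.7228| = $30 per tonne

$30 per tonne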